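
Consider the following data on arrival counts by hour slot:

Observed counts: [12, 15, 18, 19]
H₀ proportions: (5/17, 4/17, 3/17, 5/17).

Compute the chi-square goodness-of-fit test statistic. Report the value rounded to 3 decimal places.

test statistic = 6.457

n = 64; E_i = n·p_i = [18.82, 15.06, 11.29, 18.82]
χ² = (12−18.82)²/18.82 + (15−15.06)²/15.06 + (18−11.29)²/11.29 + (19−18.82)²/18.82 = 6.4570
df = 3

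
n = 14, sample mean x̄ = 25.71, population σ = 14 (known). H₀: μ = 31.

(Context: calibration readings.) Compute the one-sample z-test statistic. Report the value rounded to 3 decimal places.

SE = σ/√n = 14/√14 = 3.7417
z = (x̄−μ₀)/SE = (25.71−31)/3.7417 = -1.4138

test statistic = -1.414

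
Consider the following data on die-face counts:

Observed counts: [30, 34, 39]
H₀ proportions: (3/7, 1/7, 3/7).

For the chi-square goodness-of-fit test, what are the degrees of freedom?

degrees of freedom = 2

df = k − 1 = 3 − 1 = 2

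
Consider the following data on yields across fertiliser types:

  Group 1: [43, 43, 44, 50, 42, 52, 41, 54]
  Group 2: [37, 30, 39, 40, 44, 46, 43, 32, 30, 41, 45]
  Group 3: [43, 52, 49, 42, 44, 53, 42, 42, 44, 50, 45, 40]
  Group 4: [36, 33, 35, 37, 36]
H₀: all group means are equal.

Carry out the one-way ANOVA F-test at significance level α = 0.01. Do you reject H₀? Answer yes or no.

Group means [46.12, 38.82, 45.50, 35.40], grand mean 42.194
SSB = Σnᵢ(x̄ᵢ−x̄)² = 610.928; SSW = ΣΣ(x−x̄ᵢ)² = 742.711
MSB = 610.928/3 = 203.6425; MSW = 742.711/32 = 23.2097
F = MSB/MSW = 8.7740
df = (3, 32)
p-value (upper-tail) = 0.00022
At α=0.01: p < α → reject H₀

reject H₀: yes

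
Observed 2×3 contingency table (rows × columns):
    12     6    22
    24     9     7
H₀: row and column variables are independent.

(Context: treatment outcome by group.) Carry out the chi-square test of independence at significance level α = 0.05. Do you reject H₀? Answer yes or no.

reject H₀: yes

Row totals [40, 40], col totals [36, 15, 29], n=80
χ² = (12−18.00)²/18.00 + (6−7.50)²/7.50 + (22−14.50)²/14.50 + (24−18.00)²/18.00 + (9−7.50)²/7.50 + (7−14.50)²/14.50 = 12.3586
df = 2
p-value (upper-tail) = 0.00207
At α=0.05: p < α → reject H₀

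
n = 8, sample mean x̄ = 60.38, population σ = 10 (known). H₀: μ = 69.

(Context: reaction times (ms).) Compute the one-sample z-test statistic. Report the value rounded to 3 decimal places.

SE = σ/√n = 10/√8 = 3.5355
z = (x̄−μ₀)/SE = (60.38−69)/3.5355 = -2.4381

test statistic = -2.438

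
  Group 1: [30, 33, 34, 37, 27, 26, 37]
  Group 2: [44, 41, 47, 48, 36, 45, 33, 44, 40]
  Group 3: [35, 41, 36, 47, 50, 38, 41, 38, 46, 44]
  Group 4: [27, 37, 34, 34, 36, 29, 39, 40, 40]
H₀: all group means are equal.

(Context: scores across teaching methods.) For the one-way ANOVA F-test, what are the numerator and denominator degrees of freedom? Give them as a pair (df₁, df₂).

k = 4 groups, N = 35 total
df = (k−1, N−k) = (4−1, 35−4) = (3, 31)

degrees of freedom = [3, 31]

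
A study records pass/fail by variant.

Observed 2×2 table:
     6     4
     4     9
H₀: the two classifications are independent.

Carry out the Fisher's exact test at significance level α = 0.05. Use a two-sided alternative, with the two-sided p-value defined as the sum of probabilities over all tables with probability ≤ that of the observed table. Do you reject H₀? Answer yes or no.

reject H₀: no

Margins: r₁=10, r₂=13, c₁=10, c₂=13, n=23
p_obs = C(10,6)·C(13,4)/C(23,10); sum pmf over tables with pmf ≤ p_obs
p-value (two-sided) = 0.22154
At α=0.05: p ≥ α → fail to reject H₀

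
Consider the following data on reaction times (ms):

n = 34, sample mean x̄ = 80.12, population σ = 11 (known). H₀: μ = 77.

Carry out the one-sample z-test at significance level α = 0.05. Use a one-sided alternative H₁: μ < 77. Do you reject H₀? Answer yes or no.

SE = σ/√n = 11/√34 = 1.8865
z = (x̄−μ₀)/SE = (80.12−77)/1.8865 = 1.6539
p-value (one-sided, H₁ less) = 0.95092
At α=0.05: p ≥ α → fail to reject H₀

reject H₀: no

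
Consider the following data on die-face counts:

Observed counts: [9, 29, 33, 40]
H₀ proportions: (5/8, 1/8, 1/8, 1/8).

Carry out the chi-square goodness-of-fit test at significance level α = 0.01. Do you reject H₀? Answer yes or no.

reject H₀: yes

n = 111; E_i = n·p_i = [69.38, 13.88, 13.88, 13.88]
χ² = (9−69.38)²/69.38 + (29−13.88)²/13.88 + (33−13.88)²/13.88 + (40−13.88)²/13.88 = 144.5820
df = 3
p-value (upper-tail) = 0.00000
At α=0.01: p < α → reject H₀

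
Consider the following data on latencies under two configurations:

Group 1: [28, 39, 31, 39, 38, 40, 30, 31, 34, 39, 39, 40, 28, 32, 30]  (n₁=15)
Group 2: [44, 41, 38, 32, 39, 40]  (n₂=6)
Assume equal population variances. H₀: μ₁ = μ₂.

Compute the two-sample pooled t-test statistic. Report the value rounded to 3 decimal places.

x̄₁=34.533, s₁=4.704, n₁=15
x̄₂=39.000, s₂=4.000, n₂=6
s_p² = [14·4.704² + 5·4.000²]/19 = 20.5123
SE = √(s_p²·(1/15+1/6)) = 2.1877
t = (34.533−39.000)/2.1877 = -2.0417
df = 19

test statistic = -2.042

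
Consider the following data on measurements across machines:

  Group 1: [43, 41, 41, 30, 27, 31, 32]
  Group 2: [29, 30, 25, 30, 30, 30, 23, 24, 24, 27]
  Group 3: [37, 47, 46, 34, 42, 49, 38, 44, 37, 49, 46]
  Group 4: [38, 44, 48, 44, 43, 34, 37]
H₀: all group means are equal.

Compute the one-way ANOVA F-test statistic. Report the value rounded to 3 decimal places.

test statistic = 19.730

Group means [35.00, 27.20, 42.64, 41.14], grand mean 36.400
SSB = Σnᵢ(x̄ᵢ−x̄)² = 1445.397; SSW = ΣΣ(x−x̄ᵢ)² = 757.003
MSB = 1445.397/3 = 481.7991; MSW = 757.003/31 = 24.4194
F = MSB/MSW = 19.7301
df = (3, 31)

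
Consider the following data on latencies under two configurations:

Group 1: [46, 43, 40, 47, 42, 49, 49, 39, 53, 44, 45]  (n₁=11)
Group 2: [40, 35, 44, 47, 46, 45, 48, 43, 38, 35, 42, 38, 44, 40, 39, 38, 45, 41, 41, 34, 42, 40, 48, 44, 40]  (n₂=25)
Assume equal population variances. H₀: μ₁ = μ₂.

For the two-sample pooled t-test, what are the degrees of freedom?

degrees of freedom = 34

df = n₁ + n₂ − 2 = 11 + 25 − 2 = 34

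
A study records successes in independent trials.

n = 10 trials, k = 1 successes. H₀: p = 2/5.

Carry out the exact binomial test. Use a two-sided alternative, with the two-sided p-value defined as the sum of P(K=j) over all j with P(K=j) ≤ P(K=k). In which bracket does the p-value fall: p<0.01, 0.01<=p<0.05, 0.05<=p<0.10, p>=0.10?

Exact binomial: n=10, k=1, p₀=2/5=0.4000
P(X=j) = C(n,j)·p₀^j·(1−p₀)^(n−j); p = Σ P(X=j) over j with P(X=j) ≤ P(X=1)
p-value (two-sided) = 0.05865
→ bracket: 0.05<=p<0.10

p-value bracket: 0.05<=p<0.10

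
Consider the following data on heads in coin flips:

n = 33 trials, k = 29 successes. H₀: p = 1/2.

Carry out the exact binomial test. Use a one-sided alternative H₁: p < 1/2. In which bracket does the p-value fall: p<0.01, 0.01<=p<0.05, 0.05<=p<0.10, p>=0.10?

Exact binomial: n=33, k=29, p₀=1/2=0.5000
P(X≤29) from Σ C(n,i)·p₀^i·(1−p₀)^(n−i)
p-value (one-sided, H₁ less) = 1.00000
→ bracket: p>=0.10

p-value bracket: p>=0.10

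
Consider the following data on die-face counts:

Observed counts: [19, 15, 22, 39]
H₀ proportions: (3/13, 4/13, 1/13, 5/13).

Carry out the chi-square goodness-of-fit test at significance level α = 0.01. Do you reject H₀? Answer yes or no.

n = 95; E_i = n·p_i = [21.92, 29.23, 7.31, 36.54]
χ² = (19−21.92)²/21.92 + (15−29.23)²/29.23 + (22−7.31)²/7.31 + (39−36.54)²/36.54 = 37.0230
df = 3
p-value (upper-tail) = 0.00000
At α=0.01: p < α → reject H₀

reject H₀: yes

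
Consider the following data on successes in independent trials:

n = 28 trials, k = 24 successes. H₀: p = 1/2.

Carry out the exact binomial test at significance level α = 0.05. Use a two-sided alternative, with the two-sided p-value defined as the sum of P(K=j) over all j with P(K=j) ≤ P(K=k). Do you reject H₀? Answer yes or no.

reject H₀: yes

Exact binomial: n=28, k=24, p₀=1/2=0.5000
P(X=j) = C(n,j)·p₀^j·(1−p₀)^(n−j); p = Σ P(X=j) over j with P(X=j) ≤ P(X=24)
p-value (two-sided) = 0.00018
At α=0.05: p < α → reject H₀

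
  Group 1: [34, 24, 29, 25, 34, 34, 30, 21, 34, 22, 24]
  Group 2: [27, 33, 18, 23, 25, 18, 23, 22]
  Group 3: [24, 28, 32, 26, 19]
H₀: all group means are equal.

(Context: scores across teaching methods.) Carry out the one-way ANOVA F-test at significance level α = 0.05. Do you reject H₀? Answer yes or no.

Group means [28.27, 23.62, 25.80], grand mean 26.208
SSB = Σnᵢ(x̄ᵢ−x̄)² = 101.102; SSW = ΣΣ(x−x̄ᵢ)² = 534.857
MSB = 101.102/2 = 50.5508; MSW = 534.857/21 = 25.4694
F = MSB/MSW = 1.9848
df = (2, 21)
p-value (upper-tail) = 0.16237
At α=0.05: p ≥ α → fail to reject H₀

reject H₀: no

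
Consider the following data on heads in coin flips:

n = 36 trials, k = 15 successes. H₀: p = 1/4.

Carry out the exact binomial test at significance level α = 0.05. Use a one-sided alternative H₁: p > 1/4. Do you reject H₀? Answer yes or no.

reject H₀: yes

Exact binomial: n=36, k=15, p₀=1/4=0.2500
P(X≥15) from Σ C(n,i)·p₀^i·(1−p₀)^(n−i)
p-value (one-sided, H₁ greater) = 0.02091
At α=0.05: p < α → reject H₀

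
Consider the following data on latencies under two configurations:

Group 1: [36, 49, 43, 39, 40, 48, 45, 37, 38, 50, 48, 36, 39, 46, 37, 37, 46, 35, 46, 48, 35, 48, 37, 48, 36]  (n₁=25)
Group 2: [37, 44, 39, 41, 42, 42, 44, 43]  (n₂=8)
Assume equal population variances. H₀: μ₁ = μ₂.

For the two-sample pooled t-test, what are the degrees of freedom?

df = n₁ + n₂ − 2 = 25 + 8 − 2 = 31

degrees of freedom = 31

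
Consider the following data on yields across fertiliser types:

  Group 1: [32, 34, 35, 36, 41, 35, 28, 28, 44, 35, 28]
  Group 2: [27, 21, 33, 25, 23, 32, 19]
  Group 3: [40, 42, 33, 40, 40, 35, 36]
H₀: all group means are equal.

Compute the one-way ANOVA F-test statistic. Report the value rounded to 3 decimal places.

test statistic = 12.279

Group means [34.18, 25.71, 38.00], grand mean 32.880
SSB = Σnᵢ(x̄ᵢ−x̄)² = 561.575; SSW = ΣΣ(x−x̄ᵢ)² = 503.065
MSB = 561.575/2 = 280.7875; MSW = 503.065/22 = 22.8666
F = MSB/MSW = 12.2794
df = (2, 22)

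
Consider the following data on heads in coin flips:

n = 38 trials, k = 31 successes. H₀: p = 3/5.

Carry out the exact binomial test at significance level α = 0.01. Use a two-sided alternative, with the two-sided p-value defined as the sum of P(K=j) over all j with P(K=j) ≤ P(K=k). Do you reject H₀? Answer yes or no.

Exact binomial: n=38, k=31, p₀=3/5=0.6000
P(X=j) = C(n,j)·p₀^j·(1−p₀)^(n−j); p = Σ P(X=j) over j with P(X=j) ≤ P(X=31)
p-value (two-sided) = 0.00725
At α=0.01: p < α → reject H₀

reject H₀: yes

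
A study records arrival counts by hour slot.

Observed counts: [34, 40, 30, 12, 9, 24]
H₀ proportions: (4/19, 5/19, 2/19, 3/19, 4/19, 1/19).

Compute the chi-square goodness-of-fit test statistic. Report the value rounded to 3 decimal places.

n = 149; E_i = n·p_i = [31.37, 39.21, 15.68, 23.53, 31.37, 7.84]
χ² = (34−31.37)²/31.37 + (40−39.21)²/39.21 + (30−15.68)²/15.68 + (12−23.53)²/23.53 + (9−31.37)²/31.37 + (24−7.84)²/7.84 = 68.1930
df = 5

test statistic = 68.193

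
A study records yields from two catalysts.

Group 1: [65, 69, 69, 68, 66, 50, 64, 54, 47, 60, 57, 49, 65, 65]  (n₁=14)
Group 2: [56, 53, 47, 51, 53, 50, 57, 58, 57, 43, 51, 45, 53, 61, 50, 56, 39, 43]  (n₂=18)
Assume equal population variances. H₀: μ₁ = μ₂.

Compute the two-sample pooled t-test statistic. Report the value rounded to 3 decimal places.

test statistic = 3.830

x̄₁=60.571, s₁=7.763, n₁=14
x̄₂=51.278, s₂=5.978, n₂=18
s_p² = [13·7.763² + 17·5.978²]/30 = 46.3680
SE = √(s_p²·(1/14+1/18)) = 2.4265
t = (60.571−51.278)/2.4265 = 3.8300
df = 30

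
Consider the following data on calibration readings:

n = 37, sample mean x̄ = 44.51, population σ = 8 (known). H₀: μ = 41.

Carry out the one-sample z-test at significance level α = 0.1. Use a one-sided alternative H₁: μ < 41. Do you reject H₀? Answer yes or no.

reject H₀: no

SE = σ/√n = 8/√37 = 1.3152
z = (x̄−μ₀)/SE = (44.51−41)/1.3152 = 2.6688
p-value (one-sided, H₁ less) = 0.99619
At α=0.1: p ≥ α → fail to reject H₀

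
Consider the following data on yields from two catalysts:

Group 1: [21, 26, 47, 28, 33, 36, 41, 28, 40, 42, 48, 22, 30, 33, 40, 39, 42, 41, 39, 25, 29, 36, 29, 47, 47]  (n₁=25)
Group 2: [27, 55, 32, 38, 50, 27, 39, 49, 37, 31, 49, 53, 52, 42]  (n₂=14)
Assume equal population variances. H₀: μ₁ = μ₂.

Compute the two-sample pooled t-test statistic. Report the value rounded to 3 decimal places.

test statistic = -2.022

x̄₁=35.560, s₁=8.155, n₁=25
x̄₂=41.500, s₂=9.882, n₂=14
s_p² = [24·8.155² + 13·9.882²]/37 = 77.4503
SE = √(s_p²·(1/25+1/14)) = 2.9377
t = (35.560−41.500)/2.9377 = -2.0220
df = 37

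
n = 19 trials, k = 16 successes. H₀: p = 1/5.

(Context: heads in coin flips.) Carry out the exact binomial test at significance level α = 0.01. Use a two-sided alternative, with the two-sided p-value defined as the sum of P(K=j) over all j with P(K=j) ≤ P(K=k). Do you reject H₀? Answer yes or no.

reject H₀: yes

Exact binomial: n=19, k=16, p₀=1/5=0.2000
P(X=j) = C(n,j)·p₀^j·(1−p₀)^(n−j); p = Σ P(X=j) over j with P(X=j) ≤ P(X=16)
p-value (two-sided) = 0.00000
At α=0.01: p < α → reject H₀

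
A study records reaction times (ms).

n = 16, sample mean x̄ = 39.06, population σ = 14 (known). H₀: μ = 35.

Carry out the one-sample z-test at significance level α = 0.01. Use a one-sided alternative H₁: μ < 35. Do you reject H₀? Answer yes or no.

reject H₀: no

SE = σ/√n = 14/√16 = 3.5000
z = (x̄−μ₀)/SE = (39.06−35)/3.5000 = 1.1600
p-value (one-sided, H₁ less) = 0.87698
At α=0.01: p ≥ α → fail to reject H₀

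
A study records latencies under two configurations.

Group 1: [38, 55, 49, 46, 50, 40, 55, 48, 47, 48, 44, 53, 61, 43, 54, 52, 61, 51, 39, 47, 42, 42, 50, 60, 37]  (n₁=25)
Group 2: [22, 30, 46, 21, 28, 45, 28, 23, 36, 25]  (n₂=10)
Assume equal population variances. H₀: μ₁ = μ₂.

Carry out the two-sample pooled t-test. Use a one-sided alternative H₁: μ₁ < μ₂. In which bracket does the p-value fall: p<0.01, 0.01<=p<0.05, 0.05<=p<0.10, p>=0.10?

p-value bracket: p>=0.10

x̄₁=48.480, s₁=6.935, n₁=25
x̄₂=30.400, s₂=9.082, n₂=10
s_p² = [24·6.935² + 9·9.082²]/33 = 57.4739
SE = √(s_p²·(1/25+1/10)) = 2.8366
t = (48.480−30.400)/2.8366 = 6.3738
df = 33
p-value (one-sided, H₁ less) = 1.00000
→ bracket: p>=0.10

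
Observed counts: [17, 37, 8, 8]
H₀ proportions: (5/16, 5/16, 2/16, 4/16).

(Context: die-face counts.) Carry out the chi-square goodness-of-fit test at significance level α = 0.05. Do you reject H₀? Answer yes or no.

n = 70; E_i = n·p_i = [21.88, 21.88, 8.75, 17.50]
χ² = (17−21.88)²/21.88 + (37−21.88)²/21.88 + (8−8.75)²/8.75 + (8−17.50)²/17.50 = 16.7657
df = 3
p-value (upper-tail) = 0.00079
At α=0.05: p < α → reject H₀

reject H₀: yes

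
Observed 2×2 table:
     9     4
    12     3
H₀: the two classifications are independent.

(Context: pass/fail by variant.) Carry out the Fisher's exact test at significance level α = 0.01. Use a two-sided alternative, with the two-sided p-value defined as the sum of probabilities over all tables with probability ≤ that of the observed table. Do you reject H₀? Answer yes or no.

reject H₀: no

Margins: r₁=13, r₂=15, c₁=21, c₂=7, n=28
p_obs = C(13,9)·C(15,12)/C(28,21); sum pmf over tables with pmf ≤ p_obs
p-value (two-sided) = 0.67029
At α=0.01: p ≥ α → fail to reject H₀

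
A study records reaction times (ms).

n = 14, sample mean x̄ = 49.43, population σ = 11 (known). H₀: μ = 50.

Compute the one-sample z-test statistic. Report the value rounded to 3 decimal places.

SE = σ/√n = 11/√14 = 2.9399
z = (x̄−μ₀)/SE = (49.43−50)/2.9399 = -0.1939

test statistic = -0.194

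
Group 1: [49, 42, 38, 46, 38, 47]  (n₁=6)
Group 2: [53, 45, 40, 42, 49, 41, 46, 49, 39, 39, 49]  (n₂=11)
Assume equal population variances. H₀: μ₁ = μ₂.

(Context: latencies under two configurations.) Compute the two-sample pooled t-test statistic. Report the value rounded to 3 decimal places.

x̄₁=43.333, s₁=4.719, n₁=6
x̄₂=44.727, s₂=4.839, n₂=11
s_p² = [5·4.719² + 10·4.839²]/15 = 23.0343
SE = √(s_p²·(1/6+1/11)) = 2.4358
t = (43.333−44.727)/2.4358 = -0.5723
df = 15

test statistic = -0.572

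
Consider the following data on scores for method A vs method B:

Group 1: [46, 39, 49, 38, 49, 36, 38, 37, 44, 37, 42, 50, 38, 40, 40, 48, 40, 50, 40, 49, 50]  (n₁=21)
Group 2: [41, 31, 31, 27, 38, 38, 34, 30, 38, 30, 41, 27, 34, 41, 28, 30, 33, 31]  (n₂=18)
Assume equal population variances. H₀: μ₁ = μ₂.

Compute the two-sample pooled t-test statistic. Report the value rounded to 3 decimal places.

x̄₁=42.857, s₁=5.189, n₁=21
x̄₂=33.500, s₂=4.854, n₂=18
s_p² = [20·5.189² + 17·4.854²]/37 = 25.3803
SE = √(s_p²·(1/21+1/18)) = 1.6182
t = (42.857−33.500)/1.6182 = 5.7824
df = 37

test statistic = 5.782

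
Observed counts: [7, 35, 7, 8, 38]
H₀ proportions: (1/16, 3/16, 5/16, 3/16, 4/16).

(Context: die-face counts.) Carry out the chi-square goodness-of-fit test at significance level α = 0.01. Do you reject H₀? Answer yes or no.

reject H₀: yes

n = 95; E_i = n·p_i = [5.94, 17.81, 29.69, 17.81, 23.75]
χ² = (7−5.94)²/5.94 + (35−17.81)²/17.81 + (7−29.69)²/29.69 + (8−17.81)²/17.81 + (38−23.75)²/23.75 = 48.0681
df = 4
p-value (upper-tail) = 0.00000
At α=0.01: p < α → reject H₀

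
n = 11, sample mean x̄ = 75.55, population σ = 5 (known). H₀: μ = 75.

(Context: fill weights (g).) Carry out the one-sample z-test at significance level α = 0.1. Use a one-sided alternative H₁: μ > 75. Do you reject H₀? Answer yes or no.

reject H₀: no

SE = σ/√n = 5/√11 = 1.5076
z = (x̄−μ₀)/SE = (75.55−75)/1.5076 = 0.3648
p-value (one-sided, H₁ greater) = 0.35762
At α=0.1: p ≥ α → fail to reject H₀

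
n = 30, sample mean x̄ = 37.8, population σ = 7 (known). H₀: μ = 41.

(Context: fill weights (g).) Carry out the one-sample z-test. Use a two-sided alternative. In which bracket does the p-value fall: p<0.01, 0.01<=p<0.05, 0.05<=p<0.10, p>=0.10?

SE = σ/√n = 7/√30 = 1.2780
z = (x̄−μ₀)/SE = (37.8−41)/1.2780 = -2.5039
p-value (two-sided) = 0.01228
→ bracket: 0.01<=p<0.05

p-value bracket: 0.01<=p<0.05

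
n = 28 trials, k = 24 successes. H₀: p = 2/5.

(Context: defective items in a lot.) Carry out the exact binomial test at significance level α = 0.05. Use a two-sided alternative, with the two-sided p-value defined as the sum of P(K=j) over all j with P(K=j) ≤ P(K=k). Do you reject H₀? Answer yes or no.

reject H₀: yes

Exact binomial: n=28, k=24, p₀=2/5=0.4000
P(X=j) = C(n,j)·p₀^j·(1−p₀)^(n−j); p = Σ P(X=j) over j with P(X=j) ≤ P(X=24)
p-value (two-sided) = 0.00000
At α=0.05: p < α → reject H₀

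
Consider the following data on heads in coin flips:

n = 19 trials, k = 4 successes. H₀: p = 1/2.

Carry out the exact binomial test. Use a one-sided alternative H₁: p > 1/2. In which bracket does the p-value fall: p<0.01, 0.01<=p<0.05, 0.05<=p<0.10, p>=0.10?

Exact binomial: n=19, k=4, p₀=1/2=0.5000
P(X≥4) from Σ C(n,i)·p₀^i·(1−p₀)^(n−i)
p-value (one-sided, H₁ greater) = 0.99779
→ bracket: p>=0.10

p-value bracket: p>=0.10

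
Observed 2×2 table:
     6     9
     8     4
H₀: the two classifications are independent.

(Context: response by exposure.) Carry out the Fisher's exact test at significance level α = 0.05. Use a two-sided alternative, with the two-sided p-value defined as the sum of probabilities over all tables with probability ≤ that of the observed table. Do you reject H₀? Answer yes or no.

reject H₀: no

Margins: r₁=15, r₂=12, c₁=14, c₂=13, n=27
p_obs = C(15,6)·C(12,8)/C(27,14); sum pmf over tables with pmf ≤ p_obs
p-value (two-sided) = 0.25186
At α=0.05: p ≥ α → fail to reject H₀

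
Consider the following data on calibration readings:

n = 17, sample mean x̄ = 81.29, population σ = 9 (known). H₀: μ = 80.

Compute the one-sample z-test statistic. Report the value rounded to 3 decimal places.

test statistic = 0.591

SE = σ/√n = 9/√17 = 2.1828
z = (x̄−μ₀)/SE = (81.29−80)/2.1828 = 0.5910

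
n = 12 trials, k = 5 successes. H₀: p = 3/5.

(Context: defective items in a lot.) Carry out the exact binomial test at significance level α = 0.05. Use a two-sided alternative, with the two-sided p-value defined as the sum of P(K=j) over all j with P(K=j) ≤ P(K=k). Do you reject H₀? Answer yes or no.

reject H₀: no

Exact binomial: n=12, k=5, p₀=3/5=0.6000
P(X=j) = C(n,j)·p₀^j·(1−p₀)^(n−j); p = Σ P(X=j) over j with P(X=j) ≤ P(X=5)
p-value (two-sided) = 0.24166
At α=0.05: p ≥ α → fail to reject H₀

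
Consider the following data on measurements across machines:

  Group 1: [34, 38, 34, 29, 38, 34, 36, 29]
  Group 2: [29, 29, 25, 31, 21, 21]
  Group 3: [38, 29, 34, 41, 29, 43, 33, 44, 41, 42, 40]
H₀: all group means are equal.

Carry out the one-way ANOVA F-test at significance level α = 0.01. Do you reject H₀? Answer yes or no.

reject H₀: yes

Group means [34.00, 26.00, 37.64], grand mean 33.680
SSB = Σnᵢ(x̄ᵢ−x̄)² = 526.895; SSW = ΣΣ(x−x̄ᵢ)² = 480.545
MSB = 526.895/2 = 263.4473; MSW = 480.545/22 = 21.8430
F = MSB/MSW = 12.0610
df = (2, 22)
p-value (upper-tail) = 0.00029
At α=0.01: p < α → reject H₀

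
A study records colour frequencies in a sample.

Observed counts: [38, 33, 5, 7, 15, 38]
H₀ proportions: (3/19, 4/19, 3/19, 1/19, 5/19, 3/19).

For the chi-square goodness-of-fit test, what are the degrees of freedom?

df = k − 1 = 6 − 1 = 5

degrees of freedom = 5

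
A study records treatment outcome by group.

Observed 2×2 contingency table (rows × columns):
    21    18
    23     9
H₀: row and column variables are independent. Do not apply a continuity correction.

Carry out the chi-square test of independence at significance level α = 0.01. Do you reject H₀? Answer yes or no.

Row totals [39, 32], col totals [44, 27], n=71
χ² = (21−24.17)²/24.17 + (18−14.83)²/14.83 + (23−19.83)²/19.83 + (9−12.17)²/12.17 = 2.4243
df = 1
p-value (upper-tail) = 0.11946
At α=0.01: p ≥ α → fail to reject H₀

reject H₀: no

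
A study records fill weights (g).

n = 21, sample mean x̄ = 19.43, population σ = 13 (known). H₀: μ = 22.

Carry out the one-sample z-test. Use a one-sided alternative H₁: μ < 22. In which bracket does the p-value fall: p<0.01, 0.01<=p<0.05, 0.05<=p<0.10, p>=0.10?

SE = σ/√n = 13/√21 = 2.8368
z = (x̄−μ₀)/SE = (19.43−22)/2.8368 = -0.9059
p-value (one-sided, H₁ less) = 0.18248
→ bracket: p>=0.10

p-value bracket: p>=0.10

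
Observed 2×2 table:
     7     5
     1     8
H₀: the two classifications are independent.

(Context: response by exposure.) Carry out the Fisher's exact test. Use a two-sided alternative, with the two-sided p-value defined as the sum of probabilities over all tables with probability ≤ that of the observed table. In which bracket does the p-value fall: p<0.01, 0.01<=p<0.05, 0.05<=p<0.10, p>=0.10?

p-value bracket: 0.05<=p<0.10

Margins: r₁=12, r₂=9, c₁=8, c₂=13, n=21
p_obs = C(12,7)·C(9,1)/C(21,8); sum pmf over tables with pmf ≤ p_obs
p-value (two-sided) = 0.06687
→ bracket: 0.05<=p<0.10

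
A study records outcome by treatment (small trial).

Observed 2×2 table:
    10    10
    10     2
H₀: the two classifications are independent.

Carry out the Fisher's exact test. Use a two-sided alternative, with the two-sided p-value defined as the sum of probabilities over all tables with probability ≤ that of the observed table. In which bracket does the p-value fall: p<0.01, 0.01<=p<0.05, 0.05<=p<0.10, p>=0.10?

p-value bracket: 0.05<=p<0.10

Margins: r₁=20, r₂=12, c₁=20, c₂=12, n=32
p_obs = C(20,10)·C(12,10)/C(32,20); sum pmf over tables with pmf ≤ p_obs
p-value (two-sided) = 0.07528
→ bracket: 0.05<=p<0.10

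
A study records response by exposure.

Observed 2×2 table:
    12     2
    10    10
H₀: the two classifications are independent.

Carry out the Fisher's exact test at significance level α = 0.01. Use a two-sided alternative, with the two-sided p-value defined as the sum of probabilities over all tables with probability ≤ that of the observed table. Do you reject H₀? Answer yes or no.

Margins: r₁=14, r₂=20, c₁=22, c₂=12, n=34
p_obs = C(14,12)·C(20,10)/C(34,22); sum pmf over tables with pmf ≤ p_obs
p-value (two-sided) = 0.06623
At α=0.01: p ≥ α → fail to reject H₀

reject H₀: no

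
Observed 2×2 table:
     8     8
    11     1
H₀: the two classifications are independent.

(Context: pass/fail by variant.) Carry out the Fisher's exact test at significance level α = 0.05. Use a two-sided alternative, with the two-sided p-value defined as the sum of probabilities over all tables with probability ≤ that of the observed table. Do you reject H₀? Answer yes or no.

Margins: r₁=16, r₂=12, c₁=19, c₂=9, n=28
p_obs = C(16,8)·C(12,11)/C(28,19); sum pmf over tables with pmf ≤ p_obs
p-value (two-sided) = 0.03896
At α=0.05: p < α → reject H₀

reject H₀: yes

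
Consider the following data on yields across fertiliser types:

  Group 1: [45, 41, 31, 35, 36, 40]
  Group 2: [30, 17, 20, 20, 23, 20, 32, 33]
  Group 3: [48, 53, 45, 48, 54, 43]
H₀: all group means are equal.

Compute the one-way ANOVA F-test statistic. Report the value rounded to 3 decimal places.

test statistic = 35.018

Group means [38.00, 24.38, 48.50], grand mean 35.700
SSB = Σnᵢ(x̄ᵢ−x̄)² = 2040.825; SSW = ΣΣ(x−x̄ᵢ)² = 495.375
MSB = 2040.825/2 = 1020.4125; MSW = 495.375/17 = 29.1397
F = MSB/MSW = 35.0179
df = (2, 17)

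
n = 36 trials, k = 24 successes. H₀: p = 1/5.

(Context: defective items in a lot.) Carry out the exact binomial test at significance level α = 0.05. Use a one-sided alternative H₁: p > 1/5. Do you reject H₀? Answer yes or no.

reject H₀: yes

Exact binomial: n=36, k=24, p₀=1/5=0.2000
P(X≥24) from Σ C(n,i)·p₀^i·(1−p₀)^(n−i)
p-value (one-sided, H₁ greater) = 0.00000
At α=0.05: p < α → reject H₀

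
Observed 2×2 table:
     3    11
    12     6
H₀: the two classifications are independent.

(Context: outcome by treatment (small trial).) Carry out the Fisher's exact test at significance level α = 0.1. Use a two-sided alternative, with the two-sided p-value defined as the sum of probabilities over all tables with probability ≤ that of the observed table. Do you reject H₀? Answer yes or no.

reject H₀: yes

Margins: r₁=14, r₂=18, c₁=15, c₂=17, n=32
p_obs = C(14,3)·C(18,12)/C(32,15); sum pmf over tables with pmf ≤ p_obs
p-value (two-sided) = 0.01550
At α=0.1: p < α → reject H₀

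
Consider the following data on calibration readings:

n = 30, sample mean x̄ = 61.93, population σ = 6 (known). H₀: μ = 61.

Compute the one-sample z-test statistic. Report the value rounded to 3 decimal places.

SE = σ/√n = 6/√30 = 1.0954
z = (x̄−μ₀)/SE = (61.93−61)/1.0954 = 0.8490

test statistic = 0.849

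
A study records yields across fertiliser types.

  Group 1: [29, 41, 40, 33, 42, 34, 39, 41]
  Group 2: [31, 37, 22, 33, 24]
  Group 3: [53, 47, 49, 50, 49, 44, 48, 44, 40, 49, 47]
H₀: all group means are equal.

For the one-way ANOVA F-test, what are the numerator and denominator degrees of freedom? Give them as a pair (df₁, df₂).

k = 3 groups, N = 24 total
df = (k−1, N−k) = (3−1, 24−3) = (2, 21)

degrees of freedom = [2, 21]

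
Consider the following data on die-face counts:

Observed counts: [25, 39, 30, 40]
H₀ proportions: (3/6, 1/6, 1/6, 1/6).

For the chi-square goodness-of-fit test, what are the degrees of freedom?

degrees of freedom = 3

df = k − 1 = 4 − 1 = 3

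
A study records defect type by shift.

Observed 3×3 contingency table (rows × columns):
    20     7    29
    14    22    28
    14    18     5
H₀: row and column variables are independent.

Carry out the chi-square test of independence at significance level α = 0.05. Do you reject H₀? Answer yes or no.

Row totals [56, 64, 37], col totals [48, 47, 62], n=157
χ² = (20−17.12)²/17.12 + (7−16.76)²/16.76 + (29−22.11)²/22.11 + (14−19.57)²/19.57 + (22−19.16)²/19.16 + (28−25.27)²/25.27 + (14−11.31)²/11.31 + (18−11.08)²/11.08 + (5−14.61)²/14.61 = 21.9030
df = 4
p-value (upper-tail) = 0.00021
At α=0.05: p < α → reject H₀

reject H₀: yes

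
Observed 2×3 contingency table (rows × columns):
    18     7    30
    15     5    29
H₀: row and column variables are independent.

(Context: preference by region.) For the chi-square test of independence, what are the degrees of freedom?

df = (r−1)(c−1) = (2−1)·(3−1) = 2

degrees of freedom = 2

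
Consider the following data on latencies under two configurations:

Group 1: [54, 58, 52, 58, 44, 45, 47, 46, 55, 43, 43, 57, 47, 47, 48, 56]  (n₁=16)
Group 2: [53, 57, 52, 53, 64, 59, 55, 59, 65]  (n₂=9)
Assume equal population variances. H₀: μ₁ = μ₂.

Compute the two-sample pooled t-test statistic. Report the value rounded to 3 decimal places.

x̄₁=50.000, s₁=5.562, n₁=16
x̄₂=57.444, s₂=4.746, n₂=9
s_p² = [15·5.562² + 8·4.746²]/23 = 28.0097
SE = √(s_p²·(1/16+1/9)) = 2.2052
t = (50.000−57.444)/2.2052 = -3.3759
df = 23

test statistic = -3.376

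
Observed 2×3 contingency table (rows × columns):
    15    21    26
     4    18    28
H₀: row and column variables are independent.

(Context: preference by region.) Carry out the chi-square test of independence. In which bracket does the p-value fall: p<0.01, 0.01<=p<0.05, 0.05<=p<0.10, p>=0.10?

Row totals [62, 50], col totals [19, 39, 54], n=112
χ² = (15−10.52)²/10.52 + (21−21.59)²/21.59 + (26−29.89)²/29.89 + (4−8.48)²/8.48 + (18−17.41)²/17.41 + (28−24.11)²/24.11 = 5.4501
df = 2
p-value (upper-tail) = 0.06554
→ bracket: 0.05<=p<0.10

p-value bracket: 0.05<=p<0.10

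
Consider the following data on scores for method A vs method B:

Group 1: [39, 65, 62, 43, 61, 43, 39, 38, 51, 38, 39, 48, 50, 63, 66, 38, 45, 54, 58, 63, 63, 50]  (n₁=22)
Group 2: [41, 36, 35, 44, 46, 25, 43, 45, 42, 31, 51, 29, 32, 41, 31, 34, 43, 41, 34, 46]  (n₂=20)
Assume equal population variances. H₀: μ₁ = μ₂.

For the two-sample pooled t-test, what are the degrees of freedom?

df = n₁ + n₂ − 2 = 22 + 20 − 2 = 40

degrees of freedom = 40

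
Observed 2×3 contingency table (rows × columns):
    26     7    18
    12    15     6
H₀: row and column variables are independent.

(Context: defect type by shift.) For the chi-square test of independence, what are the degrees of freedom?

df = (r−1)(c−1) = (2−1)·(3−1) = 2

degrees of freedom = 2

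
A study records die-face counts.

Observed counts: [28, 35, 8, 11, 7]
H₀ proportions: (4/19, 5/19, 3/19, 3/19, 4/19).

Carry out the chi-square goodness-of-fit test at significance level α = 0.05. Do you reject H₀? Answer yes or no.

n = 89; E_i = n·p_i = [18.74, 23.42, 14.05, 14.05, 18.74]
χ² = (28−18.74)²/18.74 + (35−23.42)²/23.42 + (8−14.05)²/14.05 + (11−14.05)²/14.05 + (7−18.74)²/18.74 = 20.9260
df = 4
p-value (upper-tail) = 0.00033
At α=0.05: p < α → reject H₀

reject H₀: yes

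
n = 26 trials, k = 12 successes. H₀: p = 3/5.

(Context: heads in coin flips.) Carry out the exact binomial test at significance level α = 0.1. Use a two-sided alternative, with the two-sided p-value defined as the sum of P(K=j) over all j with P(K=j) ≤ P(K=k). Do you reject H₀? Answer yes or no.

reject H₀: no

Exact binomial: n=26, k=12, p₀=3/5=0.6000
P(X=j) = C(n,j)·p₀^j·(1−p₀)^(n−j); p = Σ P(X=j) over j with P(X=j) ≤ P(X=12)
p-value (two-sided) = 0.16407
At α=0.1: p ≥ α → fail to reject H₀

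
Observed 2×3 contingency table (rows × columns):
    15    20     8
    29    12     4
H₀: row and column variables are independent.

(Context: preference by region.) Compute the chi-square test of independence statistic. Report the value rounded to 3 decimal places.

Row totals [43, 45], col totals [44, 32, 12], n=88
χ² = (15−21.50)²/21.50 + (20−15.64)²/15.64 + (8−5.86)²/5.86 + (29−22.50)²/22.50 + (12−16.36)²/16.36 + (4−6.14)²/6.14 = 7.7464
df = 2

test statistic = 7.746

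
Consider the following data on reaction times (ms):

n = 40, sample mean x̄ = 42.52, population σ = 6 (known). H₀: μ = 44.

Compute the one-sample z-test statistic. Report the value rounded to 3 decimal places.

SE = σ/√n = 6/√40 = 0.9487
z = (x̄−μ₀)/SE = (42.52−44)/0.9487 = -1.5601

test statistic = -1.560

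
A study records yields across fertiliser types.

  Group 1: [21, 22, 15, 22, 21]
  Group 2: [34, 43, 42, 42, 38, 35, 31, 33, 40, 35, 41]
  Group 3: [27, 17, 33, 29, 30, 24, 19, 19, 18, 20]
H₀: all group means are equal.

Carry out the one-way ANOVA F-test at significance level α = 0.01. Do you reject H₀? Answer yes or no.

reject H₀: yes

Group means [20.20, 37.64, 23.60], grand mean 28.885
SSB = Σnᵢ(x̄ᵢ−x̄)² = 1498.908; SSW = ΣΣ(x−x̄ᵢ)² = 511.745
MSB = 1498.908/2 = 749.4542; MSW = 511.745/23 = 22.2498
F = MSB/MSW = 33.6836
df = (2, 23)
p-value (upper-tail) = 0.00000
At α=0.01: p < α → reject H₀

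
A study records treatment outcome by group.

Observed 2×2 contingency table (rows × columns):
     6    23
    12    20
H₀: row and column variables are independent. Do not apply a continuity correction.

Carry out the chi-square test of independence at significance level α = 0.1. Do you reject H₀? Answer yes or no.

reject H₀: no

Row totals [29, 32], col totals [18, 43], n=61
χ² = (6−8.56)²/8.56 + (23−20.44)²/20.44 + (12−9.44)²/9.44 + (20−22.56)²/22.56 = 2.0668
df = 1
p-value (upper-tail) = 0.15054
At α=0.1: p ≥ α → fail to reject H₀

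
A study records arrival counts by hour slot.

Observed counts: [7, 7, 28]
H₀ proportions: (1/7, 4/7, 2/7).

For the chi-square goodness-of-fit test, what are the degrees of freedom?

df = k − 1 = 3 − 1 = 2

degrees of freedom = 2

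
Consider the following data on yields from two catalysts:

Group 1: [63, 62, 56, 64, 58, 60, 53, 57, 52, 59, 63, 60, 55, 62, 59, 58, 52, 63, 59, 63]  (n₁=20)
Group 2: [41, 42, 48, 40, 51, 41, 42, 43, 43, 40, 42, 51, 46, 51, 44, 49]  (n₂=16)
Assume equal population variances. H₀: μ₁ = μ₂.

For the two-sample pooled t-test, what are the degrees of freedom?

degrees of freedom = 34

df = n₁ + n₂ − 2 = 20 + 16 − 2 = 34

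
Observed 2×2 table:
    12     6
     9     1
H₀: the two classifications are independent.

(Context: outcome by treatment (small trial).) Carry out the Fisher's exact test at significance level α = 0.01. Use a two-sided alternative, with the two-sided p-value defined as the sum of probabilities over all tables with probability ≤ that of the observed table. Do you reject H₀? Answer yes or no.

Margins: r₁=18, r₂=10, c₁=21, c₂=7, n=28
p_obs = C(18,12)·C(10,9)/C(28,21); sum pmf over tables with pmf ≤ p_obs
p-value (two-sided) = 0.36424
At α=0.01: p ≥ α → fail to reject H₀

reject H₀: no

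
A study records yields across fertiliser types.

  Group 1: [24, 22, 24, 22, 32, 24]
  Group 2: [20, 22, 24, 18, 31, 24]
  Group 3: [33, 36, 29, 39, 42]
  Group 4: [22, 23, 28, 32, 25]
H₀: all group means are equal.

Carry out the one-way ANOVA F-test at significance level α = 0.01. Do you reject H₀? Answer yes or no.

Group means [24.67, 23.17, 35.80, 26.00], grand mean 27.091
SSB = Σnᵢ(x̄ᵢ−x̄)² = 512.852; SSW = ΣΣ(x−x̄ᵢ)² = 338.967
MSB = 512.852/3 = 170.9505; MSW = 338.967/18 = 18.8315
F = MSB/MSW = 9.0779
df = (3, 18)
p-value (upper-tail) = 0.00071
At α=0.01: p < α → reject H₀

reject H₀: yes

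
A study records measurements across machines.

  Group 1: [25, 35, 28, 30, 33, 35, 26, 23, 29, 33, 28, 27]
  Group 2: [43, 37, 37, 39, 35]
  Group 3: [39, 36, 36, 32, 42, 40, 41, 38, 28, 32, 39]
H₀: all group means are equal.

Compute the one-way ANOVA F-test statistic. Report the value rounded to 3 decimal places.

Group means [29.33, 38.20, 36.64], grand mean 33.786
SSB = Σnᵢ(x̄ᵢ−x̄)² = 424.702; SSW = ΣΣ(x−x̄ᵢ)² = 398.012
MSB = 424.702/2 = 212.3511; MSW = 398.012/25 = 15.9205
F = MSB/MSW = 13.3382
df = (2, 25)

test statistic = 13.338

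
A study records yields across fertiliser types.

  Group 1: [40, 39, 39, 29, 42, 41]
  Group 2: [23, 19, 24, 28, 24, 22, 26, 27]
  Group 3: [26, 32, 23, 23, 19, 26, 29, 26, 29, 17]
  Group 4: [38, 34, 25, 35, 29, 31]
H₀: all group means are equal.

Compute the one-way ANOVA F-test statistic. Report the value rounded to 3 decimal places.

test statistic = 17.067

Group means [38.33, 24.12, 25.00, 32.00], grand mean 28.833
SSB = Σnᵢ(x̄ᵢ−x̄)² = 925.958; SSW = ΣΣ(x−x̄ᵢ)² = 470.208
MSB = 925.958/3 = 308.6528; MSW = 470.208/26 = 18.0849
F = MSB/MSW = 17.0668
df = (3, 26)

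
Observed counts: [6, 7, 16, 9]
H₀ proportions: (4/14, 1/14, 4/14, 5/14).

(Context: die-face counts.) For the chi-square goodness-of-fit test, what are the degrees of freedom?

degrees of freedom = 3

df = k − 1 = 4 − 1 = 3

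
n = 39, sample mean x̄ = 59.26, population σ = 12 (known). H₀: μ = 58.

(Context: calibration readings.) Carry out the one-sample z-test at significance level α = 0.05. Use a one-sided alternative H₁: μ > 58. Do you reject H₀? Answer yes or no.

SE = σ/√n = 12/√39 = 1.9215
z = (x̄−μ₀)/SE = (59.26−58)/1.9215 = 0.6557
p-value (one-sided, H₁ greater) = 0.25600
At α=0.05: p ≥ α → fail to reject H₀

reject H₀: no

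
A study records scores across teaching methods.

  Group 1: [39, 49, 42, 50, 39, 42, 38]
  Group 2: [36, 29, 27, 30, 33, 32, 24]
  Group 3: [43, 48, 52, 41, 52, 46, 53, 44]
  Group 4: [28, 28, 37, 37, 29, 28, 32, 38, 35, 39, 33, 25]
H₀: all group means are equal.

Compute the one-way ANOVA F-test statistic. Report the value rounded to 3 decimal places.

test statistic = 26.125

Group means [42.71, 30.14, 47.38, 32.42], grand mean 37.588
SSB = Σnᵢ(x̄ᵢ−x̄)² = 1659.158; SSW = ΣΣ(x−x̄ᵢ)² = 635.077
MSB = 1659.158/3 = 553.0526; MSW = 635.077/30 = 21.1692
F = MSB/MSW = 26.1253
df = (3, 30)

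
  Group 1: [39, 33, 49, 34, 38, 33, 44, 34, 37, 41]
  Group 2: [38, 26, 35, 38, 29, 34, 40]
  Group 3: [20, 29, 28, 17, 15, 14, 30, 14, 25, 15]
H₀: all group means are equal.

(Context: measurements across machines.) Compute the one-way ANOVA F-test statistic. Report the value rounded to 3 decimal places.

Group means [38.20, 34.29, 20.70], grand mean 30.704
SSB = Σnᵢ(x̄ᵢ−x̄)² = 1652.501; SSW = ΣΣ(x−x̄ᵢ)² = 803.129
MSB = 1652.501/2 = 826.2505; MSW = 803.129/24 = 33.4637
F = MSB/MSW = 24.6910
df = (2, 24)

test statistic = 24.691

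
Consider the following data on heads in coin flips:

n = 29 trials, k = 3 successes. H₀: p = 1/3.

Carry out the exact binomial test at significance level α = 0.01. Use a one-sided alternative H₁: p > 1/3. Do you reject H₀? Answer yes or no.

Exact binomial: n=29, k=3, p₀=1/3=0.3333
P(X≥3) from Σ C(n,i)·p₀^i·(1−p₀)^(n−i)
p-value (one-sided, H₁ greater) = 0.99908
At α=0.01: p ≥ α → fail to reject H₀

reject H₀: no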